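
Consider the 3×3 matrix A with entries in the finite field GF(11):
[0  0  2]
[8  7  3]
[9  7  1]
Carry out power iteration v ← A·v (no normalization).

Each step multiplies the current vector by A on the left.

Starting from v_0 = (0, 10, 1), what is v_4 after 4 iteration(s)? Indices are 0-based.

v_4 = (3, 4, 2)

v_0 = (0, 10, 1).
v_1 = A·v_0 = (2, 7, 5).
v_2 = A·v_1 = (10, 3, 6).
v_3 = A·v_2 = (1, 9, 7).
v_4 = A·v_3 = (3, 4, 2).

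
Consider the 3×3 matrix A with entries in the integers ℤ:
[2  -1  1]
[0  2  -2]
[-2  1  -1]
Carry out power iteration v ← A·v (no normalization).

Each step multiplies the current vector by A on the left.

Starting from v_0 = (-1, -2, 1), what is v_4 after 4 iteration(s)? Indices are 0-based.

v_4 = (23, 22, -23)

v_0 = (-1, -2, 1).
v_1 = A·v_0 = (1, -6, -1).
v_2 = A·v_1 = (7, -10, -7).
v_3 = A·v_2 = (17, -6, -17).
v_4 = A·v_3 = (23, 22, -23).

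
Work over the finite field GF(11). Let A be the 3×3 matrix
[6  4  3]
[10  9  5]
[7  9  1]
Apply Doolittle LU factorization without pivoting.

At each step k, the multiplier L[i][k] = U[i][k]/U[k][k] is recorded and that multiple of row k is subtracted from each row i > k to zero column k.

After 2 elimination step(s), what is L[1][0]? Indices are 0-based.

k=0: U[0][0]=6
  eliminate (1,0): mult=9, new row 1: (0, 6, 0); set L[1][0]=9
  eliminate (2,0): mult=3, new row 2: (0, 8, 3); set L[2][0]=3
k=1: U[1][1]=6
  eliminate (2,1): mult=5, new row 2: (0, 0, 3); set L[2][1]=5

L[1][0] = 9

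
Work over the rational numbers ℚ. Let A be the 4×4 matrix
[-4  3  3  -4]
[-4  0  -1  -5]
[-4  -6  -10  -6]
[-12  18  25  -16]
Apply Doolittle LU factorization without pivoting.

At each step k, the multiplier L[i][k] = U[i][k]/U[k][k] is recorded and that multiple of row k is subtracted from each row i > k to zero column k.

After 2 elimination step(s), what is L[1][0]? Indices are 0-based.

[col 0] pivot -4
  R1 -= 1*R0 → (0, -3, -4, -1)  (L[1][0] := 1)
  R2 -= 1*R0 → (0, -9, -13, -2)  (L[2][0] := 1)
  R3 -= 3*R0 → (0, 9, 16, -4)  (L[3][0] := 3)
[col 1] pivot -3
  R2 -= 3*R1 → (0, 0, -1, 1)  (L[2][1] := 3)
  R3 -= -3*R1 → (0, 0, 4, -7)  (L[3][1] := -3)

L[1][0] = 1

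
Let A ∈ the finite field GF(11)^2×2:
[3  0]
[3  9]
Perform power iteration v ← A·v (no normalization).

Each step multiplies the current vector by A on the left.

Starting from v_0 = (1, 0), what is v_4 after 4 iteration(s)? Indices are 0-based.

v_0 = (1, 0).
v_1 = A·v_0 = (3, 3).
v_2 = A·v_1 = (9, 3).
v_3 = A·v_2 = (5, 10).
v_4 = A·v_3 = (4, 6).

v_4 = (4, 6)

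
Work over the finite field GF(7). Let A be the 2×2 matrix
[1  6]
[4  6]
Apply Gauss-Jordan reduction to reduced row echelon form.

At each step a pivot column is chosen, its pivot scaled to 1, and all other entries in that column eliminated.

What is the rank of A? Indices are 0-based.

[1] R0 /= 1  ⇒  (1, 6)
     R1 -= 4·R0  ⇒  (0, 3)
[2] R1 /= 3  ⇒  (0, 1)
     R0 -= 6·R1  ⇒  (1, 0)

rank = 2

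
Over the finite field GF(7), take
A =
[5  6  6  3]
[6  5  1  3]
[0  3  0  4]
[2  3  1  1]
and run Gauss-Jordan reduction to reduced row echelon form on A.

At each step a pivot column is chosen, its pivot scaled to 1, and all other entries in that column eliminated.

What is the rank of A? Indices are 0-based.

pivot(0,0)=5: scale R0 → (1, 4, 4, 2)
  clear (1,0): R1 −= (6)R0 → (0, 2, 5, 5)
  clear (3,0): R3 −= (2)R0 → (0, 2, 0, 4)
pivot(1,1)=2: scale R1 → (0, 1, 6, 6)
  clear (0,1): R0 −= (4)R1 → (1, 0, 1, 6)
  clear (2,1): R2 −= (3)R1 → (0, 0, 3, 0)
  clear (3,1): R3 −= (2)R1 → (0, 0, 2, 6)
pivot(2,2)=3: scale R2 → (0, 0, 1, 0)
  clear (0,2): R0 −= (1)R2 → (1, 0, 0, 6)
  clear (1,2): R1 −= (6)R2 → (0, 1, 0, 6)
  clear (3,2): R3 −= (2)R2 → (0, 0, 0, 6)
pivot(3,3)=6: scale R3 → (0, 0, 0, 1)
  clear (0,3): R0 −= (6)R3 → (1, 0, 0, 0)
  clear (1,3): R1 −= (6)R3 → (0, 1, 0, 0)

rank = 4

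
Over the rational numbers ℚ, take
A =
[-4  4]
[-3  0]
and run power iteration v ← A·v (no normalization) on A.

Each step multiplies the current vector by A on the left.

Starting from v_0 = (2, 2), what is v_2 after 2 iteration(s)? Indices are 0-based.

v_2 = (-24, 0)

v_0 = (2, 2).
v_1 = A·v_0 = (0, -6).
v_2 = A·v_1 = (-24, 0).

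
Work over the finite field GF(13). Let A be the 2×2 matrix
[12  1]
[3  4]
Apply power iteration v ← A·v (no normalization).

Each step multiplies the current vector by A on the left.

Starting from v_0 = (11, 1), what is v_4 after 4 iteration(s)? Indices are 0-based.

v_4 = (9, 0)

v_0 = (11, 1).
v_1 = A·v_0 = (3, 11).
v_2 = A·v_1 = (8, 1).
v_3 = A·v_2 = (6, 2).
v_4 = A·v_3 = (9, 0).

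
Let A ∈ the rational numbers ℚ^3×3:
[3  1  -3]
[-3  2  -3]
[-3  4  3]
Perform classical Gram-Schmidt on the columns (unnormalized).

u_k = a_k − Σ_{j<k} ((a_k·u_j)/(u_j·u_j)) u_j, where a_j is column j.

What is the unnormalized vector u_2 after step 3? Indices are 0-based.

Step 1: u_0 = a_0 = (3, -3, -3).
Step 2: u_1 = a_1 − (-5/9)·u_0 = (8/3, 1/3, 7/3).
Step 3: u_2 = a_2 − (-1/3)·u_0 − (-3/19)·u_1 = (-30/19, -75/19, 45/19).

u_2 = (-30/19, -75/19, 45/19)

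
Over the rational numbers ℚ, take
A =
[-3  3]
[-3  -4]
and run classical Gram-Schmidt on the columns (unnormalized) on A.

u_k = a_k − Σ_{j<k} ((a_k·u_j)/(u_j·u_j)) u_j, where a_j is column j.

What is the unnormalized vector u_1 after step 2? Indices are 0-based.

Step 1: u_0 = a_0 = (-3, -3).
Step 2: u_1 = a_1 − (1/6)·u_0 = (7/2, -7/2).

u_1 = (7/2, -7/2)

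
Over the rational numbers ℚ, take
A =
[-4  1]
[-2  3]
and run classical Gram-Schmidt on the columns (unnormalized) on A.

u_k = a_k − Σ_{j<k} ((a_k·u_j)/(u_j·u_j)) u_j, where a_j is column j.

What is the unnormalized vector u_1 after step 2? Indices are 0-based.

u_1 = (-1, 2)

Step 1: u_0 = a_0 = (-4, -2).
Step 2: u_1 = a_1 − (-1/2)·u_0 = (-1, 2).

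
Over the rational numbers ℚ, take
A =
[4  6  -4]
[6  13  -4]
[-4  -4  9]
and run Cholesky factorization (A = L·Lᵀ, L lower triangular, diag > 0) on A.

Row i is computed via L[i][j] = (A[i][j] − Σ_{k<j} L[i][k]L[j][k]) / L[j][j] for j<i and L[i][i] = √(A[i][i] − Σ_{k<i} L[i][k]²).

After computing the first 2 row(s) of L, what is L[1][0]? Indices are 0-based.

L[1][0] = 3

Step 1: L[0][0] = √(4) = 2.
  L[1][0] = (6) / L[0][0] = 3.
Step 2: L[1][1] = √(4) = 2.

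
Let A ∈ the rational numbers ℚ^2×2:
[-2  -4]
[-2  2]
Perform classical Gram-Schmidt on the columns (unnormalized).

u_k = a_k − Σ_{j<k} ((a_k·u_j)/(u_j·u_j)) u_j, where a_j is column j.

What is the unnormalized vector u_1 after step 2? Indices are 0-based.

Step 1: u_0 = a_0 = (-2, -2).
Step 2: u_1 = a_1 − (1/2)·u_0 = (-3, 3).

u_1 = (-3, 3)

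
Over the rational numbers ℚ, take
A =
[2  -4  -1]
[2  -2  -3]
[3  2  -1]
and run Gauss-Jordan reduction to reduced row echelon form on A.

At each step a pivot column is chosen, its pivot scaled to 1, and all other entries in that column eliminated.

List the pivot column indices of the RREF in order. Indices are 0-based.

pivot(0,0)=2: scale R0 → (1, -2, -1/2)
  clear (1,0): R1 −= (2)R0 → (0, 2, -2)
  clear (2,0): R2 −= (3)R0 → (0, 8, 1/2)
pivot(1,1)=2: scale R1 → (0, 1, -1)
  clear (0,1): R0 −= (-2)R1 → (1, 0, -5/2)
  clear (2,1): R2 −= (8)R1 → (0, 0, 17/2)
pivot(2,2)=17/2: scale R2 → (0, 0, 1)
  clear (0,2): R0 −= (-5/2)R2 → (1, 0, 0)
  clear (1,2): R1 −= (-1)R2 → (0, 1, 0)

pivot columns: 0, 1, 2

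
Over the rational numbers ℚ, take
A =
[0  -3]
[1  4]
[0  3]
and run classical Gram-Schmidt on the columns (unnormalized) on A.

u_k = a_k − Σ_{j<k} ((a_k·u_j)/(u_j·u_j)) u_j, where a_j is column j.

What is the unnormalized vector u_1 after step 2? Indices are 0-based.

Step 1: u_0 = a_0 = (0, 1, 0).
Step 2: u_1 = a_1 − (4)·u_0 = (-3, 0, 3).

u_1 = (-3, 0, 3)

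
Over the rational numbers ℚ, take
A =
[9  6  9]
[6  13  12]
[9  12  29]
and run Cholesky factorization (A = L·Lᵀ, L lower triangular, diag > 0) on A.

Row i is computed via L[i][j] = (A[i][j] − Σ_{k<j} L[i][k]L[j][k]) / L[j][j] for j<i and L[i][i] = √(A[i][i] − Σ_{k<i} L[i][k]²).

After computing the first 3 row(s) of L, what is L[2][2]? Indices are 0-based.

L[2][2] = 4

Step 1: L[0][0] = √(9) = 3.
  L[1][0] = (6) / L[0][0] = 2.
Step 2: L[1][1] = √(9) = 3.
  L[2][0] = (9) / L[0][0] = 3.
  L[2][1] = (6) / L[1][1] = 2.
Step 3: L[2][2] = √(16) = 4.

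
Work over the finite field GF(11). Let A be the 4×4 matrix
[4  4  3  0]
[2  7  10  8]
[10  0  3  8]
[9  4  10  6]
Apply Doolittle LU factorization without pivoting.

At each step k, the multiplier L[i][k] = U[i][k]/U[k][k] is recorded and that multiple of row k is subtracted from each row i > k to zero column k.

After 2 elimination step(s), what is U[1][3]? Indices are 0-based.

[col 0] pivot 4
  R1 -= 6*R0 → (0, 5, 3, 8)  (L[1][0] := 6)
  R2 -= 8*R0 → (0, 1, 1, 8)  (L[2][0] := 8)
  R3 -= 5*R0 → (0, 6, 6, 6)  (L[3][0] := 5)
[col 1] pivot 5
  R2 -= 9*R1 → (0, 0, 7, 2)  (L[2][1] := 9)
  R3 -= 10*R1 → (0, 0, 9, 3)  (L[3][1] := 10)

U[1][3] = 8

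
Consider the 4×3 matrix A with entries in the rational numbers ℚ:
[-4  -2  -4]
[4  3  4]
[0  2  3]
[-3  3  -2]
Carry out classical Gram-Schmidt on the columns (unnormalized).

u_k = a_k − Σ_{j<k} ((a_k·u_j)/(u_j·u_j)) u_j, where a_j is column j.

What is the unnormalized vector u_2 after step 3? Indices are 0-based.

Step 1: u_0 = a_0 = (-4, 4, 0, -3).
Step 2: u_1 = a_1 − (11/41)·u_0 = (-38/41, 79/41, 2, 156/41).
Step 3: u_2 = a_2 − (38/41)·u_0 − (134/315)·u_1 = (32/315, -166/315, 677/315, -88/105).

u_2 = (32/315, -166/315, 677/315, -88/105)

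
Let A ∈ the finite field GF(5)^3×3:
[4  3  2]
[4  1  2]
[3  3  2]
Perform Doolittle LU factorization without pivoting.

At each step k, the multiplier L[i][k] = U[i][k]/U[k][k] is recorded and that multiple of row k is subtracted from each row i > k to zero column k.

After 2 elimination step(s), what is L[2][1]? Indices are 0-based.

L[2][1] = 4

Step 1: pivot at (0,0) is 4.
  row1 ← row1 − (1)·row0  ⇒  L[1][0]=1, U row1=(0, 3, 0)
  row2 ← row2 − (2)·row0  ⇒  L[2][0]=2, U row2=(0, 2, 3)
Step 2: pivot at (1,1) is 3.
  row2 ← row2 − (4)·row1  ⇒  L[2][1]=4, U row2=(0, 0, 3)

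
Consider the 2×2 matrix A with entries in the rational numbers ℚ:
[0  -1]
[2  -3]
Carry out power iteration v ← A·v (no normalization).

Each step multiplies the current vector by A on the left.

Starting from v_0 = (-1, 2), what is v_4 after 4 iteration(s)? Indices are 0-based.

v_0 = (-1, 2).
v_1 = A·v_0 = (-2, -8).
v_2 = A·v_1 = (8, 20).
v_3 = A·v_2 = (-20, -44).
v_4 = A·v_3 = (44, 92).

v_4 = (44, 92)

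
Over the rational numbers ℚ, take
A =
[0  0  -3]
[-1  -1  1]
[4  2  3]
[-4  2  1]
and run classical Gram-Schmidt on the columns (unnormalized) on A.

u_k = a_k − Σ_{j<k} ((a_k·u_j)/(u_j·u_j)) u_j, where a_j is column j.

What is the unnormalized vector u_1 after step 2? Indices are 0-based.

Step 1: u_0 = a_0 = (0, -1, 4, -4).
Step 2: u_1 = a_1 − (1/33)·u_0 = (0, -32/33, 62/33, 70/33).

u_1 = (0, -32/33, 62/33, 70/33)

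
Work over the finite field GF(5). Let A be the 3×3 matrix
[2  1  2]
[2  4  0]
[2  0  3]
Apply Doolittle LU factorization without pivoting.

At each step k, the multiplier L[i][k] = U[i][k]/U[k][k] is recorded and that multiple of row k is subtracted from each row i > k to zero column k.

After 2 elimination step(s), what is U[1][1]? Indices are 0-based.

k=0: U[0][0]=2
  eliminate (1,0): mult=1, new row 1: (0, 3, 3); set L[1][0]=1
  eliminate (2,0): mult=1, new row 2: (0, 4, 1); set L[2][0]=1
k=1: U[1][1]=3
  eliminate (2,1): mult=3, new row 2: (0, 0, 2); set L[2][1]=3

U[1][1] = 3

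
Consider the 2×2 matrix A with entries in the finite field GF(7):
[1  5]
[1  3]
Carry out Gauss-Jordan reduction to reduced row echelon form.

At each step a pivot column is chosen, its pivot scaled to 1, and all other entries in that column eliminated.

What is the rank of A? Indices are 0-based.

rank = 2

step 1: normalize row 0 (÷1) = (1, 5)
  row 1: subtract 1×row0 = (0, 5)
step 2: normalize row 1 (÷5) = (0, 1)
  row 0: subtract 5×row1 = (1, 0)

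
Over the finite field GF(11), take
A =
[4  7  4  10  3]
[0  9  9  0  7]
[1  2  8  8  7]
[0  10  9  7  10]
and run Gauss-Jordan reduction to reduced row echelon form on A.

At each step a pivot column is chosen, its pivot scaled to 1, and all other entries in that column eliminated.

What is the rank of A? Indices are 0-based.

pivot(0,0)=4: scale R0 → (1, 10, 1, 8, 9)
  clear (2,0): R2 −= (1)R0 → (0, 3, 7, 0, 9)
pivot(1,1)=9: scale R1 → (0, 1, 1, 0, 2)
  clear (0,1): R0 −= (10)R1 → (1, 0, 2, 8, 0)
  clear (2,1): R2 −= (3)R1 → (0, 0, 4, 0, 3)
  clear (3,1): R3 −= (10)R1 → (0, 0, 10, 7, 1)
pivot(2,2)=4: scale R2 → (0, 0, 1, 0, 9)
  clear (0,2): R0 −= (2)R2 → (1, 0, 0, 8, 4)
  clear (1,2): R1 −= (1)R2 → (0, 1, 0, 0, 4)
  clear (3,2): R3 −= (10)R2 → (0, 0, 0, 7, 10)
pivot(3,3)=7: scale R3 → (0, 0, 0, 1, 3)
  clear (0,3): R0 −= (8)R3 → (1, 0, 0, 0, 2)

rank = 4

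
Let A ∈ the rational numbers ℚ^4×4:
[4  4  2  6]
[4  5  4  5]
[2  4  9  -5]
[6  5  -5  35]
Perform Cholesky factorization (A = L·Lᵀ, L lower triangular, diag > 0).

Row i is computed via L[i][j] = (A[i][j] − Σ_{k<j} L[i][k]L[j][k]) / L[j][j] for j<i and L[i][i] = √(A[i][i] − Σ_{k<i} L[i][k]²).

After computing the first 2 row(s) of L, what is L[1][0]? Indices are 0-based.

Step 1: L[0][0] = √(4) = 2.
  L[1][0] = (4) / L[0][0] = 2.
Step 2: L[1][1] = √(1) = 1.

L[1][0] = 2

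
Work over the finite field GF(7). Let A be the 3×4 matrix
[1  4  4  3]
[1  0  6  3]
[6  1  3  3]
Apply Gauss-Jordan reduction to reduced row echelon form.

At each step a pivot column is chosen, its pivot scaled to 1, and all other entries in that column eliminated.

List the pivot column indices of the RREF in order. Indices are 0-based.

pivot columns: 0, 1, 2

pivot(0,0)=1: scale R0 → (1, 4, 4, 3)
  clear (1,0): R1 −= (1)R0 → (0, 3, 2, 0)
  clear (2,0): R2 −= (6)R0 → (0, 5, 0, 6)
pivot(1,1)=3: scale R1 → (0, 1, 3, 0)
  clear (0,1): R0 −= (4)R1 → (1, 0, 6, 3)
  clear (2,1): R2 −= (5)R1 → (0, 0, 6, 6)
pivot(2,2)=6: scale R2 → (0, 0, 1, 1)
  clear (0,2): R0 −= (6)R2 → (1, 0, 0, 4)
  clear (1,2): R1 −= (3)R2 → (0, 1, 0, 4)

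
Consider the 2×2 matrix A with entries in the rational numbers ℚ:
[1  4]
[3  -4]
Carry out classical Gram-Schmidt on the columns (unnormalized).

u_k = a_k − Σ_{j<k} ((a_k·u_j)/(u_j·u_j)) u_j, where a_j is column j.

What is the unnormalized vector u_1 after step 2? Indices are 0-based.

u_1 = (24/5, -8/5)

Step 1: u_0 = a_0 = (1, 3).
Step 2: u_1 = a_1 − (-4/5)·u_0 = (24/5, -8/5).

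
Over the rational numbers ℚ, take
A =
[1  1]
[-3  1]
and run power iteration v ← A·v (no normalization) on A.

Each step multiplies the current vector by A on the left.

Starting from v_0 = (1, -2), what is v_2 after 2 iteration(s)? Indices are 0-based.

v_0 = (1, -2).
v_1 = A·v_0 = (-1, -5).
v_2 = A·v_1 = (-6, -2).

v_2 = (-6, -2)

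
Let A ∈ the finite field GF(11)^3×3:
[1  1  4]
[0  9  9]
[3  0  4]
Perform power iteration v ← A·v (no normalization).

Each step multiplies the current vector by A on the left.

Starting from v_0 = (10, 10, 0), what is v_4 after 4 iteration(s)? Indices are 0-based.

v_0 = (10, 10, 0).
v_1 = A·v_0 = (9, 2, 8).
v_2 = A·v_1 = (10, 2, 4).
v_3 = A·v_2 = (6, 10, 2).
v_4 = A·v_3 = (2, 9, 4).

v_4 = (2, 9, 4)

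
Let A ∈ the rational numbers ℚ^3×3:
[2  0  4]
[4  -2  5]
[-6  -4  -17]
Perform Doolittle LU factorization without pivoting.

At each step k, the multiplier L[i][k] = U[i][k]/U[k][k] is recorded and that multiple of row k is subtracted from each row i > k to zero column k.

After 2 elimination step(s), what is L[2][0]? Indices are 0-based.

[col 0] pivot 2
  R1 -= 2*R0 → (0, -2, -3)  (L[1][0] := 2)
  R2 -= -3*R0 → (0, -4, -5)  (L[2][0] := -3)
[col 1] pivot -2
  R2 -= 2*R1 → (0, 0, 1)  (L[2][1] := 2)

L[2][0] = -3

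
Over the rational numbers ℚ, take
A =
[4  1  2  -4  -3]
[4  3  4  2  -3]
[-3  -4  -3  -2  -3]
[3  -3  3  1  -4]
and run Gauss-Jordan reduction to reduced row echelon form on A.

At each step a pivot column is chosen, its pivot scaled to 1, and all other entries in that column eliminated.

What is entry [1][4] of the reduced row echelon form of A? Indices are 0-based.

M[1][4] = -1

pivot(0,0)=4: scale R0 → (1, 1/4, 1/2, -1, -3/4)
  clear (1,0): R1 −= (4)R0 → (0, 2, 2, 6, 0)
  clear (2,0): R2 −= (-3)R0 → (0, -13/4, -3/2, -5, -21/4)
  clear (3,0): R3 −= (3)R0 → (0, -15/4, 3/2, 4, -7/4)
pivot(1,1)=2: scale R1 → (0, 1, 1, 3, 0)
  clear (0,1): R0 −= (1/4)R1 → (1, 0, 1/4, -7/4, -3/4)
  clear (2,1): R2 −= (-13/4)R1 → (0, 0, 7/4, 19/4, -21/4)
  clear (3,1): R3 −= (-15/4)R1 → (0, 0, 21/4, 61/4, -7/4)
pivot(2,2)=7/4: scale R2 → (0, 0, 1, 19/7, -3)
  clear (0,2): R0 −= (1/4)R2 → (1, 0, 0, -17/7, 0)
  clear (1,2): R1 −= (1)R2 → (0, 1, 0, 2/7, 3)
  clear (3,2): R3 −= (21/4)R2 → (0, 0, 0, 1, 14)
pivot(3,3)=1: scale R3 → (0, 0, 0, 1, 14)
  clear (0,3): R0 −= (-17/7)R3 → (1, 0, 0, 0, 34)
  clear (1,3): R1 −= (2/7)R3 → (0, 1, 0, 0, -1)
  clear (2,3): R2 −= (19/7)R3 → (0, 0, 1, 0, -41)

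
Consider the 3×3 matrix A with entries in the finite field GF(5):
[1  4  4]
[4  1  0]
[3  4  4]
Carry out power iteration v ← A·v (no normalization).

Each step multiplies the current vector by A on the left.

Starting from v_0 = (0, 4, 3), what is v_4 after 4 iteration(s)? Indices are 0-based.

v_4 = (3, 2, 4)

v_0 = (0, 4, 3).
v_1 = A·v_0 = (3, 4, 3).
v_2 = A·v_1 = (1, 1, 2).
v_3 = A·v_2 = (3, 0, 0).
v_4 = A·v_3 = (3, 2, 4).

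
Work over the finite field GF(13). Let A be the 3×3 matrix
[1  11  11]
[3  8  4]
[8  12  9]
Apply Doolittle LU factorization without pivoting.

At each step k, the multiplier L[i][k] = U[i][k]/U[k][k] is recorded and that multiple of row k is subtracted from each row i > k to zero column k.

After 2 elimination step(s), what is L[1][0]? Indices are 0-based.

L[1][0] = 3

k=0: U[0][0]=1
  eliminate (1,0): mult=3, new row 1: (0, 1, 10); set L[1][0]=3
  eliminate (2,0): mult=8, new row 2: (0, 2, 12); set L[2][0]=8
k=1: U[1][1]=1
  eliminate (2,1): mult=2, new row 2: (0, 0, 5); set L[2][1]=2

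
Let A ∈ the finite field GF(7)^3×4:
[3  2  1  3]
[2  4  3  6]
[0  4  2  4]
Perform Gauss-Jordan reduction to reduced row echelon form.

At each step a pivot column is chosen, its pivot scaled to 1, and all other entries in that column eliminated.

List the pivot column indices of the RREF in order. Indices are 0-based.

pivot columns: 0, 1, 2

pivot(0,0)=3: scale R0 → (1, 3, 5, 1)
  clear (1,0): R1 −= (2)R0 → (0, 5, 0, 4)
pivot(1,1)=5: scale R1 → (0, 1, 0, 5)
  clear (0,1): R0 −= (3)R1 → (1, 0, 5, 0)
  clear (2,1): R2 −= (4)R1 → (0, 0, 2, 5)
pivot(2,2)=2: scale R2 → (0, 0, 1, 6)
  clear (0,2): R0 −= (5)R2 → (1, 0, 0, 5)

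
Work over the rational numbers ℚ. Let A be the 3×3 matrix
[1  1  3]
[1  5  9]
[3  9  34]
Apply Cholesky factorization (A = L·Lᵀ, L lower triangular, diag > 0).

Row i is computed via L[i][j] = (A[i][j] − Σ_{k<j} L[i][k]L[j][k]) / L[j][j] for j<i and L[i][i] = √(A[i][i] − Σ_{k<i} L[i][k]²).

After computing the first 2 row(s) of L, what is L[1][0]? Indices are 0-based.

Step 1: L[0][0] = √(1) = 1.
  L[1][0] = (1) / L[0][0] = 1.
Step 2: L[1][1] = √(4) = 2.

L[1][0] = 1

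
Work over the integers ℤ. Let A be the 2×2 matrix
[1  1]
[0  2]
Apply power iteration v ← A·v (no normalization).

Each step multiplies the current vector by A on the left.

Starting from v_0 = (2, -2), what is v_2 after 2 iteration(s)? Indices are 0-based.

v_2 = (-4, -8)

v_0 = (2, -2).
v_1 = A·v_0 = (0, -4).
v_2 = A·v_1 = (-4, -8).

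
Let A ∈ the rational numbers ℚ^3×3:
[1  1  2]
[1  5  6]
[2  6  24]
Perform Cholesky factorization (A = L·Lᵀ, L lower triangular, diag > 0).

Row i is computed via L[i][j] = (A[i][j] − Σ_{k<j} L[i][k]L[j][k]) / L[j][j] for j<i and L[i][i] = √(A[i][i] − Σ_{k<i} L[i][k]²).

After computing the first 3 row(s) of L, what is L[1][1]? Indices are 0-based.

L[1][1] = 2

Step 1: L[0][0] = √(1) = 1.
  L[1][0] = (1) / L[0][0] = 1.
Step 2: L[1][1] = √(4) = 2.
  L[2][0] = (2) / L[0][0] = 2.
  L[2][1] = (4) / L[1][1] = 2.
Step 3: L[2][2] = √(16) = 4.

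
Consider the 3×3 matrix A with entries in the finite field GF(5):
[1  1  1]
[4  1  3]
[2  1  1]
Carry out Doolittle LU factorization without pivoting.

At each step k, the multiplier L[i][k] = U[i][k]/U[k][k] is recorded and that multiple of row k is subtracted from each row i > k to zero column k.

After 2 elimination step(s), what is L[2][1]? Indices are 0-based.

L[2][1] = 2

[col 0] pivot 1
  R1 -= 4*R0 → (0, 2, 4)  (L[1][0] := 4)
  R2 -= 2*R0 → (0, 4, 4)  (L[2][0] := 2)
[col 1] pivot 2
  R2 -= 2*R1 → (0, 0, 1)  (L[2][1] := 2)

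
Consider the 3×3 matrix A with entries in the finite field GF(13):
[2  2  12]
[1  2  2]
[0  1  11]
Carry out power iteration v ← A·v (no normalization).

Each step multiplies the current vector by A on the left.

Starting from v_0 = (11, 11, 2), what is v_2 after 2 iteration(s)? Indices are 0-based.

v_0 = (11, 11, 2).
v_1 = A·v_0 = (3, 11, 7).
v_2 = A·v_1 = (8, 0, 10).

v_2 = (8, 0, 10)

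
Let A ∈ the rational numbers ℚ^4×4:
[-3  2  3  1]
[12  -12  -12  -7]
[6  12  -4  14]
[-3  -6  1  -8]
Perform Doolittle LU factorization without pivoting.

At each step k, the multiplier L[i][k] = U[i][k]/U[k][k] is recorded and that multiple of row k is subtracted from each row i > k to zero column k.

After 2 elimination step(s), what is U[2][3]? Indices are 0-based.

U[2][3] = 4

k=0: U[0][0]=-3
  eliminate (1,0): mult=-4, new row 1: (0, -4, 0, -3); set L[1][0]=-4
  eliminate (2,0): mult=-2, new row 2: (0, 16, 2, 16); set L[2][0]=-2
  eliminate (3,0): mult=1, new row 3: (0, -8, -2, -9); set L[3][0]=1
k=1: U[1][1]=-4
  eliminate (2,1): mult=-4, new row 2: (0, 0, 2, 4); set L[2][1]=-4
  eliminate (3,1): mult=2, new row 3: (0, 0, -2, -3); set L[3][1]=2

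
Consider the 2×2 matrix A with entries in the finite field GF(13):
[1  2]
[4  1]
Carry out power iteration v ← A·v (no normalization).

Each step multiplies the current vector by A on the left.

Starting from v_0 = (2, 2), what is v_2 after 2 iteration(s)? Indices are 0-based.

v_0 = (2, 2).
v_1 = A·v_0 = (6, 10).
v_2 = A·v_1 = (0, 8).

v_2 = (0, 8)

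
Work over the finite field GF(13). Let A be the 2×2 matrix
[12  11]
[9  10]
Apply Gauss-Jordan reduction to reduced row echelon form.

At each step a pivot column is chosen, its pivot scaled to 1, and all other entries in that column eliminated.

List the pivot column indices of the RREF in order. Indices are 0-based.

pivot columns: 0, 1

[1] R0 /= 12  ⇒  (1, 2)
     R1 -= 9·R0  ⇒  (0, 5)
[2] R1 /= 5  ⇒  (0, 1)
     R0 -= 2·R1  ⇒  (1, 0)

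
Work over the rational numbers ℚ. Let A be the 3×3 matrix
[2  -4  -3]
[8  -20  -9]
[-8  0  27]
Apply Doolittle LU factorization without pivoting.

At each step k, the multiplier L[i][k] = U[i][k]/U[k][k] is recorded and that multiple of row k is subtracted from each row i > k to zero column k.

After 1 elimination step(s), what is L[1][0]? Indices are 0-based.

L[1][0] = 4

k=0: U[0][0]=2
  eliminate (1,0): mult=4, new row 1: (0, -4, 3); set L[1][0]=4
  eliminate (2,0): mult=-4, new row 2: (0, -16, 15); set L[2][0]=-4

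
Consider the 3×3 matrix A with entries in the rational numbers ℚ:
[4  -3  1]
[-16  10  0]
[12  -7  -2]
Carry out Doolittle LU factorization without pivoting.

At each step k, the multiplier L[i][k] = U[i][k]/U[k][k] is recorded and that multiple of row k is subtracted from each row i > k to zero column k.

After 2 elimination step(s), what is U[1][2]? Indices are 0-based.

U[1][2] = 4

k=0: U[0][0]=4
  eliminate (1,0): mult=-4, new row 1: (0, -2, 4); set L[1][0]=-4
  eliminate (2,0): mult=3, new row 2: (0, 2, -5); set L[2][0]=3
k=1: U[1][1]=-2
  eliminate (2,1): mult=-1, new row 2: (0, 0, -1); set L[2][1]=-1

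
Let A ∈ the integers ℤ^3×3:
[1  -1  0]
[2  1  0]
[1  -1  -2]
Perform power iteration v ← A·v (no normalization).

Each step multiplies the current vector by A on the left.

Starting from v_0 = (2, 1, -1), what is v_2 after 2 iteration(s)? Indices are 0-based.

v_2 = (-4, 7, -10)

v_0 = (2, 1, -1).
v_1 = A·v_0 = (1, 5, 3).
v_2 = A·v_1 = (-4, 7, -10).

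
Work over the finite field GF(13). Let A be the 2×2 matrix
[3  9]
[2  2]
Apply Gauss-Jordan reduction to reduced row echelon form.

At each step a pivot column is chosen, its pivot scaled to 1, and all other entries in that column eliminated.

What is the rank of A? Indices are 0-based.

step 1: normalize row 0 (÷3) = (1, 3)
  row 1: subtract 2×row0 = (0, 9)
step 2: normalize row 1 (÷9) = (0, 1)
  row 0: subtract 3×row1 = (1, 0)

rank = 2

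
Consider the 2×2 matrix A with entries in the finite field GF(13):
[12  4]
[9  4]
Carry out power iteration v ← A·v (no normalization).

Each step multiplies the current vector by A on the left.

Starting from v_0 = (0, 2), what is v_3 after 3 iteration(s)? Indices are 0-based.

v_3 = (2, 8)

v_0 = (0, 2).
v_1 = A·v_0 = (8, 8).
v_2 = A·v_1 = (11, 0).
v_3 = A·v_2 = (2, 8).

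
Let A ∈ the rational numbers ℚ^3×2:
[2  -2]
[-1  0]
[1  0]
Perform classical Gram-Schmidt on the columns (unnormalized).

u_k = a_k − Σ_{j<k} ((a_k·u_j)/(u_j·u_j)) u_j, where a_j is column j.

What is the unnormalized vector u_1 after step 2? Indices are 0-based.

Step 1: u_0 = a_0 = (2, -1, 1).
Step 2: u_1 = a_1 − (-2/3)·u_0 = (-2/3, -2/3, 2/3).

u_1 = (-2/3, -2/3, 2/3)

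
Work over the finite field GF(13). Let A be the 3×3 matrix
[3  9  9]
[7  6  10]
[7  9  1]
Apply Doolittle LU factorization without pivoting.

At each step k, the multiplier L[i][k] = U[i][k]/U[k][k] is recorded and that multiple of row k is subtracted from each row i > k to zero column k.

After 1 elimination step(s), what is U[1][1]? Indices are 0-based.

U[1][1] = 11

[col 0] pivot 3
  R1 -= 11*R0 → (0, 11, 2)  (L[1][0] := 11)
  R2 -= 11*R0 → (0, 1, 6)  (L[2][0] := 11)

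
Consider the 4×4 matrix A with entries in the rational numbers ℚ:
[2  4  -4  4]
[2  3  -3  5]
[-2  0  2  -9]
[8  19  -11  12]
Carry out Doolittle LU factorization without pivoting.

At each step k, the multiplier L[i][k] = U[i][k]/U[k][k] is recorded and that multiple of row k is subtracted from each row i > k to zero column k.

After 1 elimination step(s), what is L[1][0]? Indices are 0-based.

L[1][0] = 1

k=0: U[0][0]=2
  eliminate (1,0): mult=1, new row 1: (0, -1, 1, 1); set L[1][0]=1
  eliminate (2,0): mult=-1, new row 2: (0, 4, -2, -5); set L[2][0]=-1
  eliminate (3,0): mult=4, new row 3: (0, 3, 5, -4); set L[3][0]=4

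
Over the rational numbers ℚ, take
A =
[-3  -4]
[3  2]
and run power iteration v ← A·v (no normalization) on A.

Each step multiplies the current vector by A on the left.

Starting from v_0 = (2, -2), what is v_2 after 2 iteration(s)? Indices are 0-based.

v_2 = (-14, 10)

v_0 = (2, -2).
v_1 = A·v_0 = (2, 2).
v_2 = A·v_1 = (-14, 10).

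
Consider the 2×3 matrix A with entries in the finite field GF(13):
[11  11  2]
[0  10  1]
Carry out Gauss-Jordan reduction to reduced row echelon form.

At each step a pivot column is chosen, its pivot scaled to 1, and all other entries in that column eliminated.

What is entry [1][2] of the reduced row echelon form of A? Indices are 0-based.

[1] R0 /= 11  ⇒  (1, 1, 12)
[2] R1 /= 10  ⇒  (0, 1, 4)
     R0 -= 1·R1  ⇒  (1, 0, 8)

M[1][2] = 4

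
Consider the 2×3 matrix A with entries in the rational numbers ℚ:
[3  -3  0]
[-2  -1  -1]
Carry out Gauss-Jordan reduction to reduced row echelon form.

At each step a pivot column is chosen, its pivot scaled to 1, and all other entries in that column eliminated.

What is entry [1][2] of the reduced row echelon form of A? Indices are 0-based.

pivot(0,0)=3: scale R0 → (1, -1, 0)
  clear (1,0): R1 −= (-2)R0 → (0, -3, -1)
pivot(1,1)=-3: scale R1 → (0, 1, 1/3)
  clear (0,1): R0 −= (-1)R1 → (1, 0, 1/3)

M[1][2] = 1/3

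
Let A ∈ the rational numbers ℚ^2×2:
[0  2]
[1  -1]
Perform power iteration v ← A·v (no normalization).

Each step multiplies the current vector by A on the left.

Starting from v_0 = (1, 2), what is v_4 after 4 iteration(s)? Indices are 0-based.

v_0 = (1, 2).
v_1 = A·v_0 = (4, -1).
v_2 = A·v_1 = (-2, 5).
v_3 = A·v_2 = (10, -7).
v_4 = A·v_3 = (-14, 17).

v_4 = (-14, 17)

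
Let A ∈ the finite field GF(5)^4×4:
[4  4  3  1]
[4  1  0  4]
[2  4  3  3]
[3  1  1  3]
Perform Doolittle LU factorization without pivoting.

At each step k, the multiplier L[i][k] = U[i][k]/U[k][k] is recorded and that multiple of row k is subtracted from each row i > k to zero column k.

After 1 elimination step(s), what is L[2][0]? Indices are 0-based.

L[2][0] = 3

[col 0] pivot 4
  R1 -= 1*R0 → (0, 2, 2, 3)  (L[1][0] := 1)
  R2 -= 3*R0 → (0, 2, 4, 0)  (L[2][0] := 3)
  R3 -= 2*R0 → (0, 3, 0, 1)  (L[3][0] := 2)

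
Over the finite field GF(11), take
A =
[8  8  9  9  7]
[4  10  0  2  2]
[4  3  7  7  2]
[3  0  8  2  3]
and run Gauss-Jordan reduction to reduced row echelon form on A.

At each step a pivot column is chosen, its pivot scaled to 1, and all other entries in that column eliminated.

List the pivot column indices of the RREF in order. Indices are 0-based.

pivot columns: 0, 1, 2, 3

step 1: normalize row 0 (÷8) = (1, 1, 8, 8, 5)
  row 1: subtract 4×row0 = (0, 6, 1, 3, 4)
  row 2: subtract 4×row0 = (0, 10, 8, 8, 4)
  row 3: subtract 3×row0 = (0, 8, 6, 0, 10)
step 2: normalize row 1 (÷6) = (0, 1, 2, 6, 8)
  row 0: subtract 1×row1 = (1, 0, 6, 2, 8)
  row 2: subtract 10×row1 = (0, 0, 10, 3, 1)
  row 3: subtract 8×row1 = (0, 0, 1, 7, 1)
step 3: normalize row 2 (÷10) = (0, 0, 1, 8, 10)
  row 0: subtract 6×row2 = (1, 0, 0, 9, 3)
  row 1: subtract 2×row2 = (0, 1, 0, 1, 10)
  row 3: subtract 1×row2 = (0, 0, 0, 10, 2)
step 4: normalize row 3 (÷10) = (0, 0, 0, 1, 9)
  row 0: subtract 9×row3 = (1, 0, 0, 0, 10)
  row 1: subtract 1×row3 = (0, 1, 0, 0, 1)
  row 2: subtract 8×row3 = (0, 0, 1, 0, 4)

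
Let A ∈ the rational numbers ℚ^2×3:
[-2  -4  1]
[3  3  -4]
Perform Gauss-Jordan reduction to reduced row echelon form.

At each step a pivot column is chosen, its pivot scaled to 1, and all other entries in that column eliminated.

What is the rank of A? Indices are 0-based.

[1] R0 /= -2  ⇒  (1, 2, -1/2)
     R1 -= 3·R0  ⇒  (0, -3, -5/2)
[2] R1 /= -3  ⇒  (0, 1, 5/6)
     R0 -= 2·R1  ⇒  (1, 0, -13/6)

rank = 2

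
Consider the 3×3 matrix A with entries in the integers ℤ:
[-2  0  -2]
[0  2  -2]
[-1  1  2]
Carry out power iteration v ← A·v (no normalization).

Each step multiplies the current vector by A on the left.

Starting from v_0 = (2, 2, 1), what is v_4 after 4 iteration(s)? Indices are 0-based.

v_4 = (48, -80, 48)

v_0 = (2, 2, 1).
v_1 = A·v_0 = (-6, 2, 2).
v_2 = A·v_1 = (8, 0, 12).
v_3 = A·v_2 = (-40, -24, 16).
v_4 = A·v_3 = (48, -80, 48).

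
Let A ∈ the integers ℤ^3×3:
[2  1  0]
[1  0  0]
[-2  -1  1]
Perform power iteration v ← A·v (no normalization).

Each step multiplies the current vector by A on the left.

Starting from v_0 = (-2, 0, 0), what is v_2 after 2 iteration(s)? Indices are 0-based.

v_2 = (-10, -4, 14)

v_0 = (-2, 0, 0).
v_1 = A·v_0 = (-4, -2, 4).
v_2 = A·v_1 = (-10, -4, 14).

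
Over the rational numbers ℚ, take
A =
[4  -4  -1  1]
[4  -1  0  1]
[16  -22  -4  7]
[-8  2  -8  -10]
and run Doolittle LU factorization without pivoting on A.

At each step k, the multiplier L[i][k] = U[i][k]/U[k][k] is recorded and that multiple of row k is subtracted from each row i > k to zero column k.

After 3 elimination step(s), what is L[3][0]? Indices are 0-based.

[col 0] pivot 4
  R1 -= 1*R0 → (0, 3, 1, 0)  (L[1][0] := 1)
  R2 -= 4*R0 → (0, -6, 0, 3)  (L[2][0] := 4)
  R3 -= -2*R0 → (0, -6, -10, -8)  (L[3][0] := -2)
[col 1] pivot 3
  R2 -= -2*R1 → (0, 0, 2, 3)  (L[2][1] := -2)
  R3 -= -2*R1 → (0, 0, -8, -8)  (L[3][1] := -2)
[col 2] pivot 2
  R3 -= -4*R2 → (0, 0, 0, 4)  (L[3][2] := -4)

L[3][0] = -2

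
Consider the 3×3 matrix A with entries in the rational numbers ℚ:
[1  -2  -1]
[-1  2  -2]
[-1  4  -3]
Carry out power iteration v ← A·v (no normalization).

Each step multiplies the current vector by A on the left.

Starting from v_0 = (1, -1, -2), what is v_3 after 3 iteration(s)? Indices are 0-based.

v_3 = (16, -4, -10)

v_0 = (1, -1, -2).
v_1 = A·v_0 = (5, 1, 1).
v_2 = A·v_1 = (2, -5, -4).
v_3 = A·v_2 = (16, -4, -10).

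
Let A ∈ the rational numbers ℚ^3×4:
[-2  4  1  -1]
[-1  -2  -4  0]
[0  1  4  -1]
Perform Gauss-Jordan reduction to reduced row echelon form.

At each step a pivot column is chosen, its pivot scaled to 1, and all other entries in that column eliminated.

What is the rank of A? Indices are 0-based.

[1] R0 /= -2  ⇒  (1, -2, -1/2, 1/2)
     R1 -= -1·R0  ⇒  (0, -4, -9/2, 1/2)
[2] R1 /= -4  ⇒  (0, 1, 9/8, -1/8)
     R0 -= -2·R1  ⇒  (1, 0, 7/4, 1/4)
     R2 -= 1·R1  ⇒  (0, 0, 23/8, -7/8)
[3] R2 /= 23/8  ⇒  (0, 0, 1, -7/23)
     R0 -= 7/4·R2  ⇒  (1, 0, 0, 18/23)
     R1 -= 9/8·R2  ⇒  (0, 1, 0, 5/23)

rank = 3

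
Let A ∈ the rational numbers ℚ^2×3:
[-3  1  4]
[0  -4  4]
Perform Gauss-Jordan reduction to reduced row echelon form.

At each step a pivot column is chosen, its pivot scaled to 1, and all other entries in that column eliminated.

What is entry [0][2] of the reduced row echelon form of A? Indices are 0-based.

M[0][2] = -5/3

[1] R0 /= -3  ⇒  (1, -1/3, -4/3)
[2] R1 /= -4  ⇒  (0, 1, -1)
     R0 -= -1/3·R1  ⇒  (1, 0, -5/3)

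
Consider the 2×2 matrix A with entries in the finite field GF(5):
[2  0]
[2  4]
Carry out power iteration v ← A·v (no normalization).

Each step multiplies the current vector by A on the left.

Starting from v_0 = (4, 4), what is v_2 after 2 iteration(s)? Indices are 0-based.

v_0 = (4, 4).
v_1 = A·v_0 = (3, 4).
v_2 = A·v_1 = (1, 2).

v_2 = (1, 2)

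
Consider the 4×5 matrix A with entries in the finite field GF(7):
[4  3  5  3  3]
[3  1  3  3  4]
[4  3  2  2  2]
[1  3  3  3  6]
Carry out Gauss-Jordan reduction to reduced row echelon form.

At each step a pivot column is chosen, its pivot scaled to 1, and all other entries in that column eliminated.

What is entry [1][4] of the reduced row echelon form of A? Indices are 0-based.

M[1][4] = 3

[1] R0 /= 4  ⇒  (1, 6, 3, 6, 6)
     R1 -= 3·R0  ⇒  (0, 4, 1, 6, 0)
     R2 -= 4·R0  ⇒  (0, 0, 4, 6, 6)
     R3 -= 1·R0  ⇒  (0, 4, 0, 4, 0)
[2] R1 /= 4  ⇒  (0, 1, 2, 5, 0)
     R0 -= 6·R1  ⇒  (1, 0, 5, 4, 6)
     R3 -= 4·R1  ⇒  (0, 0, 6, 5, 0)
[3] R2 /= 4  ⇒  (0, 0, 1, 5, 5)
     R0 -= 5·R2  ⇒  (1, 0, 0, 0, 2)
     R1 -= 2·R2  ⇒  (0, 1, 0, 2, 4)
     R3 -= 6·R2  ⇒  (0, 0, 0, 3, 5)
[4] R3 /= 3  ⇒  (0, 0, 0, 1, 4)
     R1 -= 2·R3  ⇒  (0, 1, 0, 0, 3)
     R2 -= 5·R3  ⇒  (0, 0, 1, 0, 6)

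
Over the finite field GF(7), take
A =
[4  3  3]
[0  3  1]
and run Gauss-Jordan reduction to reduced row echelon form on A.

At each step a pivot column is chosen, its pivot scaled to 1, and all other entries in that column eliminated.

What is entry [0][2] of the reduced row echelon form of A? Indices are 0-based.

M[0][2] = 4

[1] R0 /= 4  ⇒  (1, 6, 6)
[2] R1 /= 3  ⇒  (0, 1, 5)
     R0 -= 6·R1  ⇒  (1, 0, 4)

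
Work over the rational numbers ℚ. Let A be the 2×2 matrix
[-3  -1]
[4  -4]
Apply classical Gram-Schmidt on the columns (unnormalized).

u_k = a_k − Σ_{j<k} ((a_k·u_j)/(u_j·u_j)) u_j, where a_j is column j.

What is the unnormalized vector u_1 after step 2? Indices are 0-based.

u_1 = (-64/25, -48/25)

Step 1: u_0 = a_0 = (-3, 4).
Step 2: u_1 = a_1 − (-13/25)·u_0 = (-64/25, -48/25).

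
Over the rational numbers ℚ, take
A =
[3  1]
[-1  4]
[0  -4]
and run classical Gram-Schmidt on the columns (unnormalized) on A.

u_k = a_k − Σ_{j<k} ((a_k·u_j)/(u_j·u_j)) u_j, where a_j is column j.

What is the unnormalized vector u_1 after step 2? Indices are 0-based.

u_1 = (13/10, 39/10, -4)

Step 1: u_0 = a_0 = (3, -1, 0).
Step 2: u_1 = a_1 − (-1/10)·u_0 = (13/10, 39/10, -4).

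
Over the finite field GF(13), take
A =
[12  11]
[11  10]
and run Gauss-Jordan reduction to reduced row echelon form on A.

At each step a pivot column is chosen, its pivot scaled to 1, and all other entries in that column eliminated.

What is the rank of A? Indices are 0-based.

rank = 2

[1] R0 /= 12  ⇒  (1, 2)
     R1 -= 11·R0  ⇒  (0, 1)
[2] R1 /= 1  ⇒  (0, 1)
     R0 -= 2·R1  ⇒  (1, 0)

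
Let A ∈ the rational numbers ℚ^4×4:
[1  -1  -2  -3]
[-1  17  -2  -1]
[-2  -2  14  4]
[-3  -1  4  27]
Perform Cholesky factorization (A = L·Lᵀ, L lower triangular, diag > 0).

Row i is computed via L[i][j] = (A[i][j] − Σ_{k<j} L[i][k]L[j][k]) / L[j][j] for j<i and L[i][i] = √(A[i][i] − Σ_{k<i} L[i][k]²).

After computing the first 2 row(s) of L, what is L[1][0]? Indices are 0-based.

L[1][0] = -1

Step 1: L[0][0] = √(1) = 1.
  L[1][0] = (-1) / L[0][0] = -1.
Step 2: L[1][1] = √(16) = 4.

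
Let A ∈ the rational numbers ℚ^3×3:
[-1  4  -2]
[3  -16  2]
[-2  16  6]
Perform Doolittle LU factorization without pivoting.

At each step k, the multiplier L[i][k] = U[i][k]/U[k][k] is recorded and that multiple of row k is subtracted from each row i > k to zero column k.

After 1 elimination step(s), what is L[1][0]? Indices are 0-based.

L[1][0] = -3

[col 0] pivot -1
  R1 -= -3*R0 → (0, -4, -4)  (L[1][0] := -3)
  R2 -= 2*R0 → (0, 8, 10)  (L[2][0] := 2)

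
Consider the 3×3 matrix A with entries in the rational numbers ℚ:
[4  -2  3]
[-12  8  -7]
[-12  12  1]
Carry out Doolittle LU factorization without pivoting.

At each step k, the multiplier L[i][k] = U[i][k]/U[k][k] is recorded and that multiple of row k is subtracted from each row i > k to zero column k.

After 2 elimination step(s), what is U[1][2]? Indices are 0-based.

U[1][2] = 2

Step 1: pivot at (0,0) is 4.
  row1 ← row1 − (-3)·row0  ⇒  L[1][0]=-3, U row1=(0, 2, 2)
  row2 ← row2 − (-3)·row0  ⇒  L[2][0]=-3, U row2=(0, 6, 10)
Step 2: pivot at (1,1) is 2.
  row2 ← row2 − (3)·row1  ⇒  L[2][1]=3, U row2=(0, 0, 4)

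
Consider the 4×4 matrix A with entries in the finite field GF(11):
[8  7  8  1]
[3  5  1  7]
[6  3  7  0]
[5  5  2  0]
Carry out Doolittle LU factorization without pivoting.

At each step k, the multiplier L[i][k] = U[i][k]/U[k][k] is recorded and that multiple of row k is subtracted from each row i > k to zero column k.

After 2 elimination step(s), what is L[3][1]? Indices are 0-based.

k=0: U[0][0]=8
  eliminate (1,0): mult=10, new row 1: (0, 1, 9, 8); set L[1][0]=10
  eliminate (2,0): mult=9, new row 2: (0, 6, 1, 2); set L[2][0]=9
  eliminate (3,0): mult=2, new row 3: (0, 2, 8, 9); set L[3][0]=2
k=1: U[1][1]=1
  eliminate (2,1): mult=6, new row 2: (0, 0, 2, 9); set L[2][1]=6
  eliminate (3,1): mult=2, new row 3: (0, 0, 1, 4); set L[3][1]=2

L[3][1] = 2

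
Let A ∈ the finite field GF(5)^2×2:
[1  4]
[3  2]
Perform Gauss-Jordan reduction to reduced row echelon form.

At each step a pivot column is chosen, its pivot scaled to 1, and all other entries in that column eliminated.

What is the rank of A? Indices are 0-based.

[1] R0 /= 1  ⇒  (1, 4)
     R1 -= 3·R0  ⇒  (0, 0)
column 1 empty below row 1

rank = 1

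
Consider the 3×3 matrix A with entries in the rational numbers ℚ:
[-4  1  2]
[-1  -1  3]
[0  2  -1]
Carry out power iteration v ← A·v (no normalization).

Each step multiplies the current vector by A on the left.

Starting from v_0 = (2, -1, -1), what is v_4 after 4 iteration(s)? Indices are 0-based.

v_0 = (2, -1, -1).
v_1 = A·v_0 = (-11, -4, -1).
v_2 = A·v_1 = (38, 12, -7).
v_3 = A·v_2 = (-154, -71, 31).
v_4 = A·v_3 = (607, 318, -173).

v_4 = (607, 318, -173)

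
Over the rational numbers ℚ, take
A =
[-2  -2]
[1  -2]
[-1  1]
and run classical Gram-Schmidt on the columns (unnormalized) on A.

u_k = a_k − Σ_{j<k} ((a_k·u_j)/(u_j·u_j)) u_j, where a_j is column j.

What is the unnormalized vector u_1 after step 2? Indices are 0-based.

Step 1: u_0 = a_0 = (-2, 1, -1).
Step 2: u_1 = a_1 − (1/6)·u_0 = (-5/3, -13/6, 7/6).

u_1 = (-5/3, -13/6, 7/6)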